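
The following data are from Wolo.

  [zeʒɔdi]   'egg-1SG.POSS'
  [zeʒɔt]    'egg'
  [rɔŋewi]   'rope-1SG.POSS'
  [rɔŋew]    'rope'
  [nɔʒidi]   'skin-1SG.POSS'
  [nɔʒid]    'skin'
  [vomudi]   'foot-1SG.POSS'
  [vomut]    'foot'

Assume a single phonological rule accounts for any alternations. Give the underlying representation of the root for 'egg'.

The stem for 'egg' ends in [d] in [zeʒɔdi] but [t] in [zeʒɔt].
The stem 'skin' ([nɔʒidi], [nɔʒid]) shows [d] unchanged in both environments, so [d] cannot be basic with [t] derived in isolation.
Therefore /t/ is basic and [d] is derived by intervocalic voicing (voiceless stops become voiced between vowels).
Hence 'egg' is /zeʒɔt/ underlyingly.

/zeʒɔt/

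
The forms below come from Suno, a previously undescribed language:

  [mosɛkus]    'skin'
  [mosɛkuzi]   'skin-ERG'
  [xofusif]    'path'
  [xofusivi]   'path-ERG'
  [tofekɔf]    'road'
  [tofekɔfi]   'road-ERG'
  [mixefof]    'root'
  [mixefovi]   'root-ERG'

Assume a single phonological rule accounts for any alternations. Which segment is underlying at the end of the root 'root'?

/v/

The root 'root' surfaces as [mixefof] and [mixefovi], with a stem-final [f] ~ [v] alternation.
Compare 'road', with invariant [f] in [tofekɔf] and [tofekɔfi]: an analysis with underlying /f/ and a rule producing [v] before the ERG suffix would wrongly predict alternation here too.
So /v/ is underlying, and a rule of word-final obstruent devoicing — voiced obstruents become voiceless word-finally — gives [f].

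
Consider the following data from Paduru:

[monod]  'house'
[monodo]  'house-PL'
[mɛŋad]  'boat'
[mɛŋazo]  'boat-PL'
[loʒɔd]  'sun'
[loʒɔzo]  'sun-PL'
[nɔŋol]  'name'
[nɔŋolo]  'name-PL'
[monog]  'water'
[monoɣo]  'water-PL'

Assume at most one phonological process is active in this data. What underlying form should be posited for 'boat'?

/mɛŋaz/

The root 'boat' surfaces as [mɛŋad] and [mɛŋazo], with a stem-final [d] ~ [z] alternation.
If /d/ were underlying and a rule turned it into [z] before the PL suffix, 'house' would also alternate; but it has [d] in both [monod] and [monodo].
So /z/ is underlying, and a rule of word-final hardening — voiced fricatives become stops word-finally — gives [d].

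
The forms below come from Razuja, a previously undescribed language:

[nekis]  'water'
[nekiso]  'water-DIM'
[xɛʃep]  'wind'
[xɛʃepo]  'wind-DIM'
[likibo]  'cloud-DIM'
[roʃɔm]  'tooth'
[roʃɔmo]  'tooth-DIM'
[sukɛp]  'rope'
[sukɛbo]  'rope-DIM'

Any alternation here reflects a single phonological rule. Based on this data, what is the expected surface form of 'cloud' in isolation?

[likip]

The root 'rope' surfaces as [sukɛp] and [sukɛbo], with a stem-final [p] ~ [b] alternation.
The stem 'wind' ([xɛʃep], [xɛʃepo]) shows [p] unchanged in both environments, so [p] cannot be basic with [b] derived before the DIM suffix.
The underlying segment must be /b/; voiced obstruents become voiceless word-finally, yielding [p] there.
From [likibo] the stem 'cloud' is /likib/; word-finally this yields [likip].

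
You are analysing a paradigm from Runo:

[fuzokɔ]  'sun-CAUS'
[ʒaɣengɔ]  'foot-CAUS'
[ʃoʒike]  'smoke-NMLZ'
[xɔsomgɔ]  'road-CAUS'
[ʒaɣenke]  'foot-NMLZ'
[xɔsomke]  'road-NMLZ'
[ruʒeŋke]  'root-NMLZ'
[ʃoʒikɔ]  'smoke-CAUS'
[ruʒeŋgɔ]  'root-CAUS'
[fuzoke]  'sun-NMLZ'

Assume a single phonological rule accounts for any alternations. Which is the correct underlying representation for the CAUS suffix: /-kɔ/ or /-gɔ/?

/-gɔ/

The CAUS morpheme has two allomorphs, [-gɔ] and [-kɔ].
By contrast the NMLZ suffix keeps its initial [k] throughout — that segment must be underlying.
So the underlying form is /-gɔ/, and voiced stops become voiceless after a vowel.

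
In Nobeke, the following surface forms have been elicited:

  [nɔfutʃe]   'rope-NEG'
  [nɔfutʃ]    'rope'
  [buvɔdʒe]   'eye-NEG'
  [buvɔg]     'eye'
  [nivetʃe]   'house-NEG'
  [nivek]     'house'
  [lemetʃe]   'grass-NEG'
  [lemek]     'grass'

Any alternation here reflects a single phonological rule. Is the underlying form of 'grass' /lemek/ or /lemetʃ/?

'grass' shows [tʃ] ~ [k] at the end of the stem ([lemetʃe] vs [lemek]).
If /tʃ/ were underlying and a rule turned it into [k] in isolation, 'rope' would also alternate; but it has [tʃ] in both [nɔfutʃe] and [nɔfutʃ].
So /k/ is underlying, and a rule of palatalization before a front vowel — /k/ and /g/ become palato-alveolar [tʃ] and [dʒ] before a front vowel — gives [tʃ].

/lemek/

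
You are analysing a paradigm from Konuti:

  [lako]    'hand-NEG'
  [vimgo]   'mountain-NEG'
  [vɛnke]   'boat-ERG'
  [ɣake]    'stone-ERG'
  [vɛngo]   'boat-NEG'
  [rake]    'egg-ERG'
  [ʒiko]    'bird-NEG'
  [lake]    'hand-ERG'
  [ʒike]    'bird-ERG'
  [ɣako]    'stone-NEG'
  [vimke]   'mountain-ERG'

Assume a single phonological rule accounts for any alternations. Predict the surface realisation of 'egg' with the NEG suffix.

[rako]

The NEG morpheme has two allomorphs, [-go] and [-ko].
The ERG suffix, which begins with [k], is invariant after every stem; so [k] is not altered by any rule here.
So the underlying form is /-go/, and voiced stops become voiceless after a vowel.
After 'egg', which ends in a vowel, the suffix surfaces as [-ko], giving [rako].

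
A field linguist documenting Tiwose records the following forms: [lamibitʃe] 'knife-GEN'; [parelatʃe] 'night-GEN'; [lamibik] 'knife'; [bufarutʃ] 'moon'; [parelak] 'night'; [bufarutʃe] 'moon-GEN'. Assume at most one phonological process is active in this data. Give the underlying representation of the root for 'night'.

In [parelak] and [parelatʃe] the final segment of 'night' alternates: [k] ~ [tʃ].
The stem 'moon' ([bufarutʃ], [bufarutʃe]) shows [tʃ] unchanged in both environments, so [tʃ] cannot be basic with [k] derived in isolation.
So /k/ is underlying, and a rule of palatalization before a front vowel — /k/ becomes palato-alveolar [tʃ] before a front vowel — gives [tʃ].
Hence 'night' is /parelak/ underlyingly.

/parelak/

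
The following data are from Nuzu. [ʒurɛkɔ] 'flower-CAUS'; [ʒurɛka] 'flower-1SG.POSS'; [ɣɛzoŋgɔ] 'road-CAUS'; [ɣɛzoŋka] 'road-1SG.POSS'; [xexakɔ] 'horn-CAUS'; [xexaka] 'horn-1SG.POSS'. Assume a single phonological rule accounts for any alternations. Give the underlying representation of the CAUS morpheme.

The CAUS suffix surfaces as [-gɔ] and [-kɔ], depending on the final segment of the stem.
By contrast the 1SG.POSS suffix keeps its initial [k] throughout — that segment must be underlying.
The CAUS suffix is therefore /-gɔ/ underlyingly, with post-vocalic devoicing: voiced stops become voiceless after a vowel.

/-gɔ/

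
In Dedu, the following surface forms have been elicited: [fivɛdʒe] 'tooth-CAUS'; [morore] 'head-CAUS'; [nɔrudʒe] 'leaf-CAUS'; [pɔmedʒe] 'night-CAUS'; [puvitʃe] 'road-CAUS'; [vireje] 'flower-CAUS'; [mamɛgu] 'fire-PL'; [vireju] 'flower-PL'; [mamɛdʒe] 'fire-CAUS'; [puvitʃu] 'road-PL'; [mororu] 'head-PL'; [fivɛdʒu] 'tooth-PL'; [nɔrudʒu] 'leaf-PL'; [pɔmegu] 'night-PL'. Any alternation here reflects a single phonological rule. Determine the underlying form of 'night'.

In [pɔmedʒe] and [pɔmegu] the final segment of 'night' alternates: [dʒ] ~ [g].
But 'tooth' keeps [dʒ] in both environments ([fivɛdʒe], [fivɛdʒu]), so there is no rule changing /dʒ/ to [g] before the PL suffix.
Therefore /g/ is basic and [dʒ] is derived by palatalization before a front vowel (/g/ becomes palato-alveolar [dʒ] before a front vowel).
The underlying form of 'night' is therefore /pɔmeg/.

/pɔmeg/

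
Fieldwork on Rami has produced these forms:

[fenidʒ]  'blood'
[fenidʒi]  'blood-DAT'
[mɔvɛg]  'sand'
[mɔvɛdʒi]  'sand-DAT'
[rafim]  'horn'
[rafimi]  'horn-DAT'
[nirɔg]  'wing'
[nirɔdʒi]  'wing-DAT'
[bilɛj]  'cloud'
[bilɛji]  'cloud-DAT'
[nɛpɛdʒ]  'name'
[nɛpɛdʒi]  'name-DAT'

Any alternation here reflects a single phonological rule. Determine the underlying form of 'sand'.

'sand' shows [g] ~ [dʒ] at the end of the stem ([mɔvɛg] vs [mɔvɛdʒi]).
The stem 'blood' ([fenidʒ], [fenidʒi]) shows [dʒ] unchanged in both environments, so [dʒ] cannot be basic with [g] derived in isolation.
Therefore /g/ is basic and [dʒ] is derived by palatalization before a front vowel (/g/ becomes palato-alveolar [dʒ] before a front vowel).
So 'sand' = /mɔvɛg/.

/mɔvɛg/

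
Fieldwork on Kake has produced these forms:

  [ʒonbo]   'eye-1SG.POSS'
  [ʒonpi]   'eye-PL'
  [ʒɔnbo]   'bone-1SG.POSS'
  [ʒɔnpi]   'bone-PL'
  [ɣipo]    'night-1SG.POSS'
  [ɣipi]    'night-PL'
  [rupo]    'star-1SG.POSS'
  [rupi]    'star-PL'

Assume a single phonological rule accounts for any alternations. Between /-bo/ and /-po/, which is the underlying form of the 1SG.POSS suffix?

The 1SG.POSS morpheme has two allomorphs, [-bo] and [-po].
The PL suffix, which begins with [p], is invariant after every stem; so [p] is not altered by any rule here.
So the underlying form is /-bo/, and voiced stops become voiceless after a vowel.

/-bo/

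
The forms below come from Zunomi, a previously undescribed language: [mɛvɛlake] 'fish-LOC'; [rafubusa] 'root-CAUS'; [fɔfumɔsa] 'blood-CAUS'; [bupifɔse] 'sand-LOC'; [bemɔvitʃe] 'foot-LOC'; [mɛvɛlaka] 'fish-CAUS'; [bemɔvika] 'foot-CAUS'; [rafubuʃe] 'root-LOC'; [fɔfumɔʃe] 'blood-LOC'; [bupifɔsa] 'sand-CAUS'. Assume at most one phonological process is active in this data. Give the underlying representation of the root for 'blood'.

/fɔfumɔʃ/

The root 'blood' surfaces as [fɔfumɔsa] and [fɔfumɔʃe], with a stem-final [s] ~ [ʃ] alternation.
The stem 'sand' ([bupifɔsa], [bupifɔse]) shows [s] unchanged in both environments, so [s] cannot be basic with [ʃ] derived before the LOC suffix.
The underlying segment must be /ʃ/; palato-alveolar /tʃ/ and /ʃ/ become [k] and [s] when no front vowel follows, yielding [s] there.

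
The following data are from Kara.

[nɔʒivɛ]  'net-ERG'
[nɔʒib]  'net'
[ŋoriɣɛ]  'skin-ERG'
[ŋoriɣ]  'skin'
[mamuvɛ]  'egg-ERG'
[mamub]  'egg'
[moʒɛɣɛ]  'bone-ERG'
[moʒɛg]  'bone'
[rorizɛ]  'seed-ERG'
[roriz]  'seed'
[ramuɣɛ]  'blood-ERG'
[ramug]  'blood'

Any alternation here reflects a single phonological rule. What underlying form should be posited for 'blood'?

/ramug/

The root 'blood' surfaces as [ramuɣɛ] and [ramug], with a stem-final [ɣ] ~ [g] alternation.
If /ɣ/ were underlying and a rule turned it into [g] in isolation, 'skin' would also alternate; but it has [ɣ] in both [ŋoriɣɛ] and [ŋoriɣ].
So /g/ is underlying, and a rule of intervocalic spirantization — voiced stops become fricatives between vowels — gives [ɣ].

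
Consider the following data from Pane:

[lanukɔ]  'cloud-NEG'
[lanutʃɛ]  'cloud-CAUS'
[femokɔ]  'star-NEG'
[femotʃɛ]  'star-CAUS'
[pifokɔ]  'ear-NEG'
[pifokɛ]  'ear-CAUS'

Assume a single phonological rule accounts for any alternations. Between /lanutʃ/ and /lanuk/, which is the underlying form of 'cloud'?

/lanutʃ/

In [lanukɔ] and [lanutʃɛ] the final segment of 'cloud' alternates: [k] ~ [tʃ].
But 'ear' keeps [k] in both environments ([pifokɔ], [pifokɛ]), so there is no rule changing /k/ to [tʃ] before the CAUS suffix.
The alternation reflects depalatalization: palato-alveolar /tʃ/ becomes [k] when no front vowel follows. /tʃ/ is underlying.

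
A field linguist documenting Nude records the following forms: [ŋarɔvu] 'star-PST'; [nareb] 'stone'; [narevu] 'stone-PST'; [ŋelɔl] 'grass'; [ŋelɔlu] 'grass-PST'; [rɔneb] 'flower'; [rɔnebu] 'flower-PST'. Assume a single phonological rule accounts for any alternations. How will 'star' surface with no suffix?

The stem for 'stone' ends in [b] in [nareb] but [v] in [narevu].
The stem 'flower' ([rɔneb], [rɔnebu]) shows [b] unchanged in both environments, so [b] cannot be basic with [v] derived before the PST suffix.
The alternation reflects word-final hardening: voiced fricatives become stops word-finally. /v/ is underlying.
The one attested form of 'star', [ŋarɔvu], shows underlying /ŋarɔv/. Applying the same rule word-finally gives [ŋarɔb].

[ŋarɔb]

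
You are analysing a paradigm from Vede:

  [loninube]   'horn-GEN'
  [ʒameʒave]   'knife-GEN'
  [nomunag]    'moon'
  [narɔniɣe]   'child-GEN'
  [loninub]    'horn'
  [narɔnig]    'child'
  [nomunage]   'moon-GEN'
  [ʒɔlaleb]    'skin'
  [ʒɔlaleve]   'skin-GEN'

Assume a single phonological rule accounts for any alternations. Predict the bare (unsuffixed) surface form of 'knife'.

'skin' shows [b] ~ [v] at the end of the stem ([ʒɔlaleb] vs [ʒɔlaleve]).
If /b/ were underlying and a rule turned it into [v] before the GEN suffix, 'horn' would also alternate; but it has [b] in both [loninub] and [loninube].
The alternation reflects word-final hardening: voiced fricatives become stops word-finally. /v/ is underlying.
The one attested form of 'knife', [ʒameʒave], shows underlying /ʒameʒav/. Applying the same rule word-finally gives [ʒameʒab].

[ʒameʒab]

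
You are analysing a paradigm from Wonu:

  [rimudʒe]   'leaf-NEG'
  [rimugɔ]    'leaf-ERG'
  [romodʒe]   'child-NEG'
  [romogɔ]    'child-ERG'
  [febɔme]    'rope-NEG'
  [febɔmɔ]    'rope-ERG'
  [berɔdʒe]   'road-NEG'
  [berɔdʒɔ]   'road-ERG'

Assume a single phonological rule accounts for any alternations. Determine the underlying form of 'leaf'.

'leaf' shows [dʒ] ~ [g] at the end of the stem ([rimudʒe] vs [rimugɔ]).
Compare 'road', with invariant [dʒ] in [berɔdʒe] and [berɔdʒɔ]: an analysis with underlying /dʒ/ and a rule producing [g] before the ERG suffix would wrongly predict alternation here too.
So /g/ is underlying, and a rule of palatalization before a front vowel — /g/ becomes palato-alveolar [dʒ] before a front vowel — gives [dʒ].

/rimug/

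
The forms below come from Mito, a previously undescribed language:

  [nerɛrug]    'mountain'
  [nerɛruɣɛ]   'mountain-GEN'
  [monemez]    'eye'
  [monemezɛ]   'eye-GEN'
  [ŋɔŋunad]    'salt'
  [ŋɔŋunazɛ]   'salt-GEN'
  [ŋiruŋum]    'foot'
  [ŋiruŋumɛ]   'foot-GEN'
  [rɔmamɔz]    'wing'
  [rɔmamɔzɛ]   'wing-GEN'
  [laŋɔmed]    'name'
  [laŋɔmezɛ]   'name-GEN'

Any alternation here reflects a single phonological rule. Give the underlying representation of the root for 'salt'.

In [ŋɔŋunad] and [ŋɔŋunazɛ] the final segment of 'salt' alternates: [d] ~ [z].
Compare 'eye', with invariant [z] in [monemez] and [monemezɛ]: an analysis with underlying /z/ and a rule producing [d] in isolation would wrongly predict alternation here too.
So /d/ is underlying, and a rule of intervocalic spirantization — voiced stops become fricatives between vowels — gives [z].

/ŋɔŋunad/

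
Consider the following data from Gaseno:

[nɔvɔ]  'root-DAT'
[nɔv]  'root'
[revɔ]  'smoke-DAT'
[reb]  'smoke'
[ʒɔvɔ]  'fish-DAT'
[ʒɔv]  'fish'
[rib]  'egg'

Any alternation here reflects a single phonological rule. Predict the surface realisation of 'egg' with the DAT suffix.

The stem for 'smoke' ends in [v] in [revɔ] but [b] in [reb].
But 'root' keeps [v] in both environments ([nɔvɔ], [nɔv]), so there is no rule changing /v/ to [b] in isolation.
The underlying segment must be /b/; voiced stops become fricatives between vowels, yielding [v] there.
The one attested form of 'egg', [rib], shows underlying /rib/. Applying the same rule between vowels gives [rivɔ].

[rivɔ]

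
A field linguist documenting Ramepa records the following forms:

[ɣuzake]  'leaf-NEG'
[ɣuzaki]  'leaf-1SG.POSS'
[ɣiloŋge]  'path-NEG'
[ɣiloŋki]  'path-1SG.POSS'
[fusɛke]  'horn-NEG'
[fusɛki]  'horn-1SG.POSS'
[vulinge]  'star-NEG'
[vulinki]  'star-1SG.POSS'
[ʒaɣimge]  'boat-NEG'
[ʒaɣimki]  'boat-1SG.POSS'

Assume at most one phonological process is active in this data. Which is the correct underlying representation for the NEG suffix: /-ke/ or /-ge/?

/-ge/

The NEG morpheme has two allomorphs, [-ge] and [-ke].
The 1SG.POSS suffix, which begins with [k], is invariant after every stem; so [k] is not altered by any rule here.
The NEG suffix is therefore /-ge/ underlyingly, with post-vocalic devoicing: voiced stops become voiceless after a vowel.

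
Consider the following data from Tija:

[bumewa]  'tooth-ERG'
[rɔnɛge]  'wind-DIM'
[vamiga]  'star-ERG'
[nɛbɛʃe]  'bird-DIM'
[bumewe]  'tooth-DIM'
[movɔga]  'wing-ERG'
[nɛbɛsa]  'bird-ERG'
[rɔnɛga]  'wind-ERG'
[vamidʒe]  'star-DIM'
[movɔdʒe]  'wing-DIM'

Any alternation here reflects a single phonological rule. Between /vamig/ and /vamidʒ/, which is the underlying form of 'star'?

The root 'star' surfaces as [vamiga] and [vamidʒe], with a stem-final [g] ~ [dʒ] alternation.
But 'wind' keeps [g] in both environments ([rɔnɛga], [rɔnɛge]), so there is no rule changing /g/ to [dʒ] before the DIM suffix.
The underlying segment must be /dʒ/; palato-alveolar /dʒ/ and /ʃ/ become [g] and [s] when no front vowel follows, yielding [g] there.

/vamidʒ/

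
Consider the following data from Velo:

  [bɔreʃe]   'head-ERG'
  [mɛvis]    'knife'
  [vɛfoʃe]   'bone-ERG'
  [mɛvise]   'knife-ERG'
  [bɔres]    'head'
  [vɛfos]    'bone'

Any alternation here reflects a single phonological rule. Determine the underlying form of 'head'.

/bɔreʃ/

'head' shows [ʃ] ~ [s] at the end of the stem ([bɔreʃe] vs [bɔres]).
Compare 'knife', with invariant [s] in [mɛvise] and [mɛvis]: an analysis with underlying /s/ and a rule producing [ʃ] before the ERG suffix would wrongly predict alternation here too.
The underlying segment must be /ʃ/; palato-alveolar /ʃ/ becomes [s] when no front vowel follows, yielding [s] there.
The underlying form of 'head' is therefore /bɔreʃ/.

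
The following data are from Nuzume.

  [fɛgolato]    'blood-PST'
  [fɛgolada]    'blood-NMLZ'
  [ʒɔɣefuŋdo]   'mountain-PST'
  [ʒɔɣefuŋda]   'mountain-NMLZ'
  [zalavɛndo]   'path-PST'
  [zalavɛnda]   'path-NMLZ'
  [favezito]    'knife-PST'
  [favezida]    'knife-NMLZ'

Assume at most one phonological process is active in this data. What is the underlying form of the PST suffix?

/-to/

The PST suffix surfaces as [-do] and [-to], depending on the final segment of the stem.
By contrast the NMLZ suffix keeps its initial [d] throughout — that segment must be underlying.
The PST suffix is therefore /-to/ underlyingly, with post-nasal voicing: voiceless stops become voiced after a nasal.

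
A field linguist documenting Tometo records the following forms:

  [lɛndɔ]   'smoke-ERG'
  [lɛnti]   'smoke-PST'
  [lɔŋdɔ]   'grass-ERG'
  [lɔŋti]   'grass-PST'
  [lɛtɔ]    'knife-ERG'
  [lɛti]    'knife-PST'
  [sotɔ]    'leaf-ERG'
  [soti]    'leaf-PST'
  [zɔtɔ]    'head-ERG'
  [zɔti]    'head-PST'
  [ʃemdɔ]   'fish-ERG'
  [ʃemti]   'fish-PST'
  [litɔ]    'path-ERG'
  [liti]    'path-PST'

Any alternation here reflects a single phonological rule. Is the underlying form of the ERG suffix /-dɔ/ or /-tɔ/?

The ERG suffix surfaces as [-dɔ] and [-tɔ], depending on the final segment of the stem.
By contrast the PST suffix keeps its initial [t] throughout — that segment must be underlying.
The ERG suffix is therefore /-dɔ/ underlyingly, with post-vocalic devoicing: voiced stops become voiceless after a vowel.

/-dɔ/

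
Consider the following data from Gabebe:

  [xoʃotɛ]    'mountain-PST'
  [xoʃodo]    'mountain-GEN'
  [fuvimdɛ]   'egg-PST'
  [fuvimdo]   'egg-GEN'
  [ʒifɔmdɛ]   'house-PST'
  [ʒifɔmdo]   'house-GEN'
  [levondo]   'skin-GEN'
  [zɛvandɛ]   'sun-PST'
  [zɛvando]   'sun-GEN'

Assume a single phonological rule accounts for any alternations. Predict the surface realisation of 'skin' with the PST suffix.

The PST suffix surfaces as [-dɛ] and [-tɛ], depending on the final segment of the stem.
The GEN suffix, which begins with [d], is invariant after every stem; so [d] is not altered by any rule here.
The PST suffix is therefore /-tɛ/ underlyingly, with post-nasal voicing: voiceless stops become voiced after a nasal.
After 'skin', which ends in a nasal, the suffix surfaces as [-dɛ], giving [levondɛ].

[levondɛ]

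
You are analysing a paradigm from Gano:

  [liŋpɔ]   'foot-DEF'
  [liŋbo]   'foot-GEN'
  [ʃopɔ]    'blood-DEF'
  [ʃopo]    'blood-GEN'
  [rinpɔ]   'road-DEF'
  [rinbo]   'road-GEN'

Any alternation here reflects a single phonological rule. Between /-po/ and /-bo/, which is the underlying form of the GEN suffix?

The GEN morpheme has two allomorphs, [-bo] and [-po].
By contrast the DEF suffix keeps its initial [p] throughout — that segment must be underlying.
So the underlying form is /-bo/, and voiced stops become voiceless after a vowel.

/-bo/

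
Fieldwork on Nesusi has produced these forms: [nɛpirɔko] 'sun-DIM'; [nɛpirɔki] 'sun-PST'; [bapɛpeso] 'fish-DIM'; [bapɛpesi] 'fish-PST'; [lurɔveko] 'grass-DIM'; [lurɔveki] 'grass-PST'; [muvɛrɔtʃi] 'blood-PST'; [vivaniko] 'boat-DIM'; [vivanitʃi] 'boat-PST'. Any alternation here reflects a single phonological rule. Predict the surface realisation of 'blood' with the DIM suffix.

[muvɛrɔko]

In [vivaniko] and [vivanitʃi] the final segment of 'boat' alternates: [k] ~ [tʃ].
Compare 'sun', with invariant [k] in [nɛpirɔko] and [nɛpirɔki]: an analysis with underlying /k/ and a rule producing [tʃ] before the PST suffix would wrongly predict alternation here too.
Therefore /tʃ/ is basic and [k] is derived by depalatalization (palato-alveolar /tʃ/ becomes [k] when no front vowel follows).
From [muvɛrɔtʃi] the stem 'blood' is /muvɛrɔtʃ/; when no front vowel follows this yields [muvɛrɔko].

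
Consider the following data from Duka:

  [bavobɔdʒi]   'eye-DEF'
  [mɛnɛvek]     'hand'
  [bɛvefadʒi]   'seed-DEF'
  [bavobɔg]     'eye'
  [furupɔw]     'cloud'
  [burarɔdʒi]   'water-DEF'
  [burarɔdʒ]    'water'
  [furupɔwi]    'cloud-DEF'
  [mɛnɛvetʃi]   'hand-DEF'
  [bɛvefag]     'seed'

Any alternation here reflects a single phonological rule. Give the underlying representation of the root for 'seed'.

/bɛvefag/

'seed' shows [g] ~ [dʒ] at the end of the stem ([bɛvefag] vs [bɛvefadʒi]).
But 'water' keeps [dʒ] in both environments ([burarɔdʒ], [burarɔdʒi]), so there is no rule changing /dʒ/ to [g] in isolation.
So /g/ is underlying, and a rule of palatalization before a front vowel — /k/ and /g/ become palato-alveolar [tʃ] and [dʒ] before a front vowel — gives [dʒ].
So 'seed' = /bɛvefag/.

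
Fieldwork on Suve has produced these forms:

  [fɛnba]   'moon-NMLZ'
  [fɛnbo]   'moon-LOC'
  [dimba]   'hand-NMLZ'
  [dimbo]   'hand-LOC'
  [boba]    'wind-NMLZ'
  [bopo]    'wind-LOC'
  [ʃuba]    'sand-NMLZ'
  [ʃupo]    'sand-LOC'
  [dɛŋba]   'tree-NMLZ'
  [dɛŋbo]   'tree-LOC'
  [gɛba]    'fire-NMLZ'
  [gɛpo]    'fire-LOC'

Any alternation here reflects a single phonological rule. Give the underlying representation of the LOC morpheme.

/-po/

The LOC morpheme has two allomorphs, [-bo] and [-po].
The NMLZ suffix, which begins with [b], is invariant after every stem; so [b] is not altered by any rule here.
So the underlying form is /-po/, and voiceless stops become voiced after a nasal.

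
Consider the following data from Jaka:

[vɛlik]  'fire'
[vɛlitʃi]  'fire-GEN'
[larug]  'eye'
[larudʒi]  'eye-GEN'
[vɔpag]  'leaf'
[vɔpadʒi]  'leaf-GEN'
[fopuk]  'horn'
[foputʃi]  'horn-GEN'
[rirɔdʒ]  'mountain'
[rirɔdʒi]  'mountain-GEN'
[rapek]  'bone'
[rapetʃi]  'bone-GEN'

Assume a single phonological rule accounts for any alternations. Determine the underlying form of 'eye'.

/larug/

The stem for 'eye' ends in [g] in [larug] but [dʒ] in [larudʒi].
The stem 'mountain' ([rirɔdʒ], [rirɔdʒi]) shows [dʒ] unchanged in both environments, so [dʒ] cannot be basic with [g] derived in isolation.
The underlying segment must be /g/; /k/ and /g/ become palato-alveolar [tʃ] and [dʒ] before a front vowel, yielding [dʒ] there.
The underlying form of 'eye' is therefore /larug/.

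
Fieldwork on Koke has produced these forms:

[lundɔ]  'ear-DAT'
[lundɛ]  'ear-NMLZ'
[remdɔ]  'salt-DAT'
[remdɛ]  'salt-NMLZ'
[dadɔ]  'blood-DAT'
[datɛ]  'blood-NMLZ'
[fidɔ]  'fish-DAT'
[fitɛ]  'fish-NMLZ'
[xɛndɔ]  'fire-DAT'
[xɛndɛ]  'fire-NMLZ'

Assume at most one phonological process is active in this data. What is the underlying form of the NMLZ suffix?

The NMLZ suffix surfaces as [-dɛ] and [-tɛ], depending on the final segment of the stem.
The DAT suffix, which begins with [d], is invariant after every stem; so [d] is not altered by any rule here.
So the underlying form is /-tɛ/, and voiceless stops become voiced after a nasal.

/-tɛ/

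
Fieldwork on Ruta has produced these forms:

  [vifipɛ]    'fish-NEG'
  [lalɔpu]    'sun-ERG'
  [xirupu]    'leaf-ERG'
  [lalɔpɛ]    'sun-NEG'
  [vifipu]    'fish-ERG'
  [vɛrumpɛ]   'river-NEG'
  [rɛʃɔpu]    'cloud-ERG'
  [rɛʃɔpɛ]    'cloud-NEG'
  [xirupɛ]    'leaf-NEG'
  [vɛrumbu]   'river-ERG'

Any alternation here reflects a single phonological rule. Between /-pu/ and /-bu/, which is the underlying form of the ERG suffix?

/-bu/

The ERG suffix surfaces as [-bu] and [-pu], depending on the final segment of the stem.
The NEG suffix, which begins with [p], is invariant after every stem; so [p] is not altered by any rule here.
The ERG suffix is therefore /-bu/ underlyingly, with post-vocalic devoicing: voiced stops become voiceless after a vowel.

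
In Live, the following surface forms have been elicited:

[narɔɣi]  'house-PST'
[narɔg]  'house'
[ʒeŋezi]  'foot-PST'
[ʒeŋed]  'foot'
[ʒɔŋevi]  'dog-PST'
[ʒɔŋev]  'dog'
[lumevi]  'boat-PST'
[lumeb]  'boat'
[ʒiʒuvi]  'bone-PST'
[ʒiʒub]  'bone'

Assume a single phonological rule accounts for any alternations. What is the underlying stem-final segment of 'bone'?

/b/

'bone' shows [v] ~ [b] at the end of the stem ([ʒiʒuvi] vs [ʒiʒub]).
Compare 'dog', with invariant [v] in [ʒɔŋevi] and [ʒɔŋev]: an analysis with underlying /v/ and a rule producing [b] in isolation would wrongly predict alternation here too.
The underlying segment must be /b/; voiced stops become fricatives between vowels, yielding [v] there.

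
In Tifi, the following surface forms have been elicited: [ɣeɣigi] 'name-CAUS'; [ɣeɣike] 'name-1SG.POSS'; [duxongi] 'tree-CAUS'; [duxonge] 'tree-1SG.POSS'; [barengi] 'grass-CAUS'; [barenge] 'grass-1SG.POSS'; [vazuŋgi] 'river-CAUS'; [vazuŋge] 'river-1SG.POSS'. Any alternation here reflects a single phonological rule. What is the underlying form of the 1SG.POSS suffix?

The 1SG.POSS morpheme has two allomorphs, [-ge] and [-ke].
The CAUS suffix, which begins with [g], is invariant after every stem; so [g] is not altered by any rule here.
So the underlying form is /-ke/, and voiceless stops become voiced after a nasal.

/-ke/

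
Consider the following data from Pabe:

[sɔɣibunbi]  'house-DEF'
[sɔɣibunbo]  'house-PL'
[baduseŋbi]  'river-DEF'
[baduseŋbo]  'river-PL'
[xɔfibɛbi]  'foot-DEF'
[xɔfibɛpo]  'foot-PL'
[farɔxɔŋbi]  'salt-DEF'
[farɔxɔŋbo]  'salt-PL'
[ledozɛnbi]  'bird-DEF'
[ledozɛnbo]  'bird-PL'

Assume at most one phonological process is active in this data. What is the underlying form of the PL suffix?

The PL morpheme has two allomorphs, [-bo] and [-po].
The DEF suffix, which begins with [b], is invariant after every stem; so [b] is not altered by any rule here.
So the underlying form is /-po/, and voiceless stops become voiced after a nasal.

/-po/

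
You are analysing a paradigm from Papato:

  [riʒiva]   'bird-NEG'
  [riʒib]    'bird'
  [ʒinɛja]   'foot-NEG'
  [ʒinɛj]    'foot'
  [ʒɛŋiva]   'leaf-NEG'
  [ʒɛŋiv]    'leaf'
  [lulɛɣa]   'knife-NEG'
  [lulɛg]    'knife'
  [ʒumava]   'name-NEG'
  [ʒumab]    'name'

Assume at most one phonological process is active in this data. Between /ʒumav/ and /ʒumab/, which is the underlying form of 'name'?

/ʒumab/

The stem for 'name' ends in [v] in [ʒumava] but [b] in [ʒumab].
But 'leaf' keeps [v] in both environments ([ʒɛŋiva], [ʒɛŋiv]), so there is no rule changing /v/ to [b] in isolation.
So /b/ is underlying, and a rule of intervocalic spirantization — voiced stops become fricatives between vowels — gives [v].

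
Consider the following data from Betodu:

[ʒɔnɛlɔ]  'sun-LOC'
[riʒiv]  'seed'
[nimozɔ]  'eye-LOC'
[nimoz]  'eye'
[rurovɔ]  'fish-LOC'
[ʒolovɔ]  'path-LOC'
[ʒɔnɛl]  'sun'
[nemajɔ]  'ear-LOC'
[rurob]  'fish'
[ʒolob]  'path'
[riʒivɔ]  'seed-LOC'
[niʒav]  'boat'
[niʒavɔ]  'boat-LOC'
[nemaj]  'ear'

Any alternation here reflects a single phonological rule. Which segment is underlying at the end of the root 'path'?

/b/

The root 'path' surfaces as [ʒolob] and [ʒolovɔ], with a stem-final [b] ~ [v] alternation.
The stem 'seed' ([riʒiv], [riʒivɔ]) shows [v] unchanged in both environments, so [v] cannot be basic with [b] derived in isolation.
The underlying segment must be /b/; voiced stops become fricatives between vowels, yielding [v] there.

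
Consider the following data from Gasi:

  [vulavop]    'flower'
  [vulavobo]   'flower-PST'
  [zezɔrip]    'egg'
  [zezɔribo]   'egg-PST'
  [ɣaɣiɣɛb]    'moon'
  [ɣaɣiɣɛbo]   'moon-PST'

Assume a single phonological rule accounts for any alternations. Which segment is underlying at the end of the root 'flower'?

The stem for 'flower' ends in [p] in [vulavop] but [b] in [vulavobo].
But 'moon' keeps [b] in both environments ([ɣaɣiɣɛb], [ɣaɣiɣɛbo]), so there is no rule changing /b/ to [p] in isolation.
Therefore /p/ is basic and [b] is derived by intervocalic voicing (voiceless stops become voiced between vowels).

/p/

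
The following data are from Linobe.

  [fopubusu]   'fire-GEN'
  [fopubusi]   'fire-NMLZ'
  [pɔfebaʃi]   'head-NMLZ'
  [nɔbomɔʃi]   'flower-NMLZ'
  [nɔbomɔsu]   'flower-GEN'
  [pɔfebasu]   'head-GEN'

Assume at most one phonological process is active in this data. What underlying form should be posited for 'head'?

The stem for 'head' ends in [ʃ] in [pɔfebaʃi] but [s] in [pɔfebasu].
Compare 'fire', with invariant [s] in [fopubusi] and [fopubusu]: an analysis with underlying /s/ and a rule producing [ʃ] before the NMLZ suffix would wrongly predict alternation here too.
The underlying segment must be /ʃ/; palato-alveolar /ʃ/ becomes [s] when no front vowel follows, yielding [s] there.
So 'head' = /pɔfebaʃ/.

/pɔfebaʃ/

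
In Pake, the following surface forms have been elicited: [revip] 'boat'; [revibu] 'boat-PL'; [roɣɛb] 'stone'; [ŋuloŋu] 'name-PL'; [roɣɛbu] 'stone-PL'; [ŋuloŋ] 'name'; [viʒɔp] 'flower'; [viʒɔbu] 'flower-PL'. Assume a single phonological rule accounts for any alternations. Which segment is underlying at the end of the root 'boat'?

/p/

'boat' shows [p] ~ [b] at the end of the stem ([revip] vs [revibu]).
The stem 'stone' ([roɣɛb], [roɣɛbu]) shows [b] unchanged in both environments, so [b] cannot be basic with [p] derived in isolation.
Therefore /p/ is basic and [b] is derived by intervocalic voicing (voiceless stops become voiced between vowels).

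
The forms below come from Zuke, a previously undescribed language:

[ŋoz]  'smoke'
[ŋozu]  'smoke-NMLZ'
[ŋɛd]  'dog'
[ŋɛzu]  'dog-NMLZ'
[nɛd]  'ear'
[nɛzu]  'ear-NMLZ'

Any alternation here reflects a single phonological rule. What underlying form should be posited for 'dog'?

/ŋɛd/

In [ŋɛd] and [ŋɛzu] the final segment of 'dog' alternates: [d] ~ [z].
The stem 'smoke' ([ŋoz], [ŋozu]) shows [z] unchanged in both environments, so [z] cannot be basic with [d] derived in isolation.
So /d/ is underlying, and a rule of intervocalic spirantization — voiced stops become fricatives between vowels — gives [z].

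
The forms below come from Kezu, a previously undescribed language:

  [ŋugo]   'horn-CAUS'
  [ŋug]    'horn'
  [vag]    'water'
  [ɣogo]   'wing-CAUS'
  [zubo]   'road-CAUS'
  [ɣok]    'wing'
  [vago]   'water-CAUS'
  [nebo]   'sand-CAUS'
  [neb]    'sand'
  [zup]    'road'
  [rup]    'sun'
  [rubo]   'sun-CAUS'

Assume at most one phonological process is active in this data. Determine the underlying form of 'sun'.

The root 'sun' surfaces as [rup] and [rubo], with a stem-final [p] ~ [b] alternation.
The stem 'sand' ([neb], [nebo]) shows [b] unchanged in both environments, so [b] cannot be basic with [p] derived in isolation.
So /p/ is underlying, and a rule of intervocalic voicing — voiceless stops become voiced between vowels — gives [b].
Hence 'sun' is /rup/ underlyingly.

/rup/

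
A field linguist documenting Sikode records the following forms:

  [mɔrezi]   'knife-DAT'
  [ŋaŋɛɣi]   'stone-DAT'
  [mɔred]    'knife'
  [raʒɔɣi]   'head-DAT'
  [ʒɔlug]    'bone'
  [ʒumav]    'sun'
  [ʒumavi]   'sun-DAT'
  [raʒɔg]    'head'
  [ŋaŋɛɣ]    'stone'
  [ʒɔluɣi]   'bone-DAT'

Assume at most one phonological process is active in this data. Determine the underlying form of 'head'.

'head' shows [ɣ] ~ [g] at the end of the stem ([raʒɔɣi] vs [raʒɔg]).
But 'stone' keeps [ɣ] in both environments ([ŋaŋɛɣi], [ŋaŋɛɣ]), so there is no rule changing /ɣ/ to [g] in isolation.
The alternation reflects intervocalic spirantization: voiced stops become fricatives between vowels. /g/ is underlying.

/raʒɔg/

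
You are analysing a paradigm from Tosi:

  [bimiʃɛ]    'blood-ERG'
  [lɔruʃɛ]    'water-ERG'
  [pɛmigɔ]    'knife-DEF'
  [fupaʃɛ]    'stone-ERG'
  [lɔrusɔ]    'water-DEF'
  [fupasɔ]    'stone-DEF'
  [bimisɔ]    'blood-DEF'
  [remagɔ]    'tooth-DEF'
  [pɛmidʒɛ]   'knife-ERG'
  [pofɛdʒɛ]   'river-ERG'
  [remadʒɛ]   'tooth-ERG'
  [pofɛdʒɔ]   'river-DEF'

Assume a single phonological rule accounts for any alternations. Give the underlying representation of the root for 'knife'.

/pɛmig/

The root 'knife' surfaces as [pɛmidʒɛ] and [pɛmigɔ], with a stem-final [dʒ] ~ [g] alternation.
If /dʒ/ were underlying and a rule turned it into [g] before the DEF suffix, 'river' would also alternate; but it has [dʒ] in both [pofɛdʒɛ] and [pofɛdʒɔ].
Therefore /g/ is basic and [dʒ] is derived by palatalization before a front vowel (/g/ and /s/ become palato-alveolar [dʒ] and [ʃ] before a front vowel).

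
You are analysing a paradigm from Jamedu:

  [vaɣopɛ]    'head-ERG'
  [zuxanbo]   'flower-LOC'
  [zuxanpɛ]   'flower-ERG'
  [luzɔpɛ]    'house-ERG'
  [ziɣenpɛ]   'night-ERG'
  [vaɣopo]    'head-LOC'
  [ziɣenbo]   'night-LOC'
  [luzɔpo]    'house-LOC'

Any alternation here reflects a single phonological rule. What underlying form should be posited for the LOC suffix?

The LOC suffix surfaces as [-bo] and [-po], depending on the final segment of the stem.
The ERG suffix, which begins with [p], is invariant after every stem; so [p] is not altered by any rule here.
The LOC suffix is therefore /-bo/ underlyingly, with post-vocalic devoicing: voiced stops become voiceless after a vowel.

/-bo/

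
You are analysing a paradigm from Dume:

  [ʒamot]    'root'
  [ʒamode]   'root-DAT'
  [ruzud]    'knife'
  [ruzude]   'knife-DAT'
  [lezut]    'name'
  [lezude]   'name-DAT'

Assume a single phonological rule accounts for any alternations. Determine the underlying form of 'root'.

/ʒamot/

'root' shows [t] ~ [d] at the end of the stem ([ʒamot] vs [ʒamode]).
The stem 'knife' ([ruzud], [ruzude]) shows [d] unchanged in both environments, so [d] cannot be basic with [t] derived in isolation.
So /t/ is underlying, and a rule of intervocalic voicing — voiceless stops become voiced between vowels — gives [d].
The underlying form of 'root' is therefore /ʒamot/.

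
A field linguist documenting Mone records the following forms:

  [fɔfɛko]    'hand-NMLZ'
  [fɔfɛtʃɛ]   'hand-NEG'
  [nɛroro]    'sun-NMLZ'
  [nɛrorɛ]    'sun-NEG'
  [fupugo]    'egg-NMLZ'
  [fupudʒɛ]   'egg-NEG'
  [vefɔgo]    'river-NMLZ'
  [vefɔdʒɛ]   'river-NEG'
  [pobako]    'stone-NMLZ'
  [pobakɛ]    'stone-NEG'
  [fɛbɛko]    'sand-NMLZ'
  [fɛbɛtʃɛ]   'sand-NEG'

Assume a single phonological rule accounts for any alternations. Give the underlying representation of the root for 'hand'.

'hand' shows [k] ~ [tʃ] at the end of the stem ([fɔfɛko] vs [fɔfɛtʃɛ]).
But 'stone' keeps [k] in both environments ([pobako], [pobakɛ]), so there is no rule changing /k/ to [tʃ] before the NEG suffix.
The alternation reflects depalatalization: palato-alveolar /tʃ/ and /dʒ/ become [k] and [g] when no front vowel follows. /tʃ/ is underlying.

/fɔfɛtʃ/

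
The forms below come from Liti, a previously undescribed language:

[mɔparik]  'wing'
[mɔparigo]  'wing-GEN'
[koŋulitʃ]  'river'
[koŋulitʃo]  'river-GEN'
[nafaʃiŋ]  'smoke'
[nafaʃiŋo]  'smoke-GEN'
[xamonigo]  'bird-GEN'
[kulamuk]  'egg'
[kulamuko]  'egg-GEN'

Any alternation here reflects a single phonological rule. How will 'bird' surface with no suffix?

'wing' shows [k] ~ [g] at the end of the stem ([mɔparik] vs [mɔparigo]).
Compare 'egg', with invariant [k] in [kulamuk] and [kulamuko]: an analysis with underlying /k/ and a rule producing [g] before the GEN suffix would wrongly predict alternation here too.
The alternation reflects word-final obstruent devoicing: voiced obstruents become voiceless word-finally. /g/ is underlying.
From [xamonigo] the stem 'bird' is /xamonig/; word-finally this yields [xamonik].

[xamonik]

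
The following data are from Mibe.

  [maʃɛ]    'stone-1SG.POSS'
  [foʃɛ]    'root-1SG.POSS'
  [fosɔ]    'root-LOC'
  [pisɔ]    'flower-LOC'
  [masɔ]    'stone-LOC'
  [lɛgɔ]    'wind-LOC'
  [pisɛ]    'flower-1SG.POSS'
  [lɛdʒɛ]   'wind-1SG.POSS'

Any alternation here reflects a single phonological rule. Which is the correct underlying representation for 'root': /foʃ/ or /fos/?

'root' shows [ʃ] ~ [s] at the end of the stem ([foʃɛ] vs [fosɔ]).
But 'flower' keeps [s] in both environments ([pisɛ], [pisɔ]), so there is no rule changing /s/ to [ʃ] before the 1SG.POSS suffix.
The underlying segment must be /ʃ/; palato-alveolar /dʒ/ and /ʃ/ become [g] and [s] when no front vowel follows, yielding [s] there.

/foʃ/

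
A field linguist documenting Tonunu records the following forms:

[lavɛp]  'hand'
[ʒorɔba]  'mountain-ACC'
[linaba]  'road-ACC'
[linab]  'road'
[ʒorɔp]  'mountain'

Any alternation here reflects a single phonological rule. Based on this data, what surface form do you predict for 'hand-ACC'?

[lavɛba]

The stem for 'mountain' ends in [p] in [ʒorɔp] but [b] in [ʒorɔba].
If /b/ were underlying and a rule turned it into [p] in isolation, 'road' would also alternate; but it has [b] in both [linab] and [linaba].
So /p/ is underlying, and a rule of intervocalic voicing — voiceless stops become voiced between vowels — gives [b].
From [lavɛp] the stem 'hand' is /lavɛp/; between vowels this yields [lavɛba].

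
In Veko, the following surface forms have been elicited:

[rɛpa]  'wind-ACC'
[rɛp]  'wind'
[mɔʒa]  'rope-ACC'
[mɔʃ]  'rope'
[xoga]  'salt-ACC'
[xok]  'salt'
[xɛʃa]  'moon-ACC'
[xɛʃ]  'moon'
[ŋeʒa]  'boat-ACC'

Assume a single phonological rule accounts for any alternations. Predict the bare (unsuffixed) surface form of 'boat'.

The root 'rope' surfaces as [mɔʒa] and [mɔʃ], with a stem-final [ʒ] ~ [ʃ] alternation.
Compare 'moon', with invariant [ʃ] in [xɛʃa] and [xɛʃ]: an analysis with underlying /ʃ/ and a rule producing [ʒ] before the ACC suffix would wrongly predict alternation here too.
Therefore /ʒ/ is basic and [ʃ] is derived by word-final obstruent devoicing (voiced obstruents become voiceless word-finally).
From [ŋeʒa] the stem 'boat' is /ŋeʒ/; word-finally this yields [ŋeʃ].

[ŋeʃ]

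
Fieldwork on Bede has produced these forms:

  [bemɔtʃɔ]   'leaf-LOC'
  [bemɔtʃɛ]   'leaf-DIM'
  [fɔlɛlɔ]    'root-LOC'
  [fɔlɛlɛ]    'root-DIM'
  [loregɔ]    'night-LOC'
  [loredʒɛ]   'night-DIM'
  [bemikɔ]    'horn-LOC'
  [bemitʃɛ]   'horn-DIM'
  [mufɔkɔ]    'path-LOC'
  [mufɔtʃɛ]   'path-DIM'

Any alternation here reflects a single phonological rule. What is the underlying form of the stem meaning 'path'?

The root 'path' surfaces as [mufɔkɔ] and [mufɔtʃɛ], with a stem-final [k] ~ [tʃ] alternation.
Compare 'leaf', with invariant [tʃ] in [bemɔtʃɔ] and [bemɔtʃɛ]: an analysis with underlying /tʃ/ and a rule producing [k] before the LOC suffix would wrongly predict alternation here too.
The underlying segment must be /k/; /k/ and /g/ become palato-alveolar [tʃ] and [dʒ] before a front vowel, yielding [tʃ] there.
The underlying form of 'path' is therefore /mufɔk/.

/mufɔk/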